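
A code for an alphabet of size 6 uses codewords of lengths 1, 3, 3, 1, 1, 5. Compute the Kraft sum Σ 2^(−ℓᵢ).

1.78125

With common denominator 2^5 = 32: Σ 2^(−ℓᵢ) = 16/32 + 4/32 + 4/32 + 16/32 + 16/32 + 1/32 = 57/32 = 1.78125.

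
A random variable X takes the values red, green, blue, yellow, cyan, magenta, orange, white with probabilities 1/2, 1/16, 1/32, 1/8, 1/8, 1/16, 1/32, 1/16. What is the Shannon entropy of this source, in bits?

2.3125 bits

Each probability is a power of 1/2, so log₂(1/p) is an integer.
H = Σ p·log₂(1/p) = 1/2·1 + 1/16·4 + 1/32·5 + 1/8·3 + 1/8·3 + 1/16·4 + 1/32·5 + 1/16·4 = 2.3125 bits.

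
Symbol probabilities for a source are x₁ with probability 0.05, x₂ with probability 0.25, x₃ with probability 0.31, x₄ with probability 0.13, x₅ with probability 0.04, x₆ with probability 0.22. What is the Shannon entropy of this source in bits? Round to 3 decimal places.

H = −Σ pᵢ log₂ pᵢ.
−0.05·log₂(0.05) = 0.2161
−0.25·log₂(0.25) = 0.5000
−0.31·log₂(0.31) = 0.5238
−0.13·log₂(0.13) = 0.3826
−0.04·log₂(0.04) = 0.1858
−0.22·log₂(0.22) = 0.4806
Sum ≈ 2.2889 → 2.289 bits.

2.289 bits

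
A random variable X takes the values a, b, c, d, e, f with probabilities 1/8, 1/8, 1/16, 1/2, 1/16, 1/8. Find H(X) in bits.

2.125 bits

Each probability is a power of 1/2, so log₂(1/p) is an integer.
H = Σ p·log₂(1/p) = 1/8·3 + 1/8·3 + 1/16·4 + 1/2·1 + 1/16·4 + 1/8·3 = 2.125 bits.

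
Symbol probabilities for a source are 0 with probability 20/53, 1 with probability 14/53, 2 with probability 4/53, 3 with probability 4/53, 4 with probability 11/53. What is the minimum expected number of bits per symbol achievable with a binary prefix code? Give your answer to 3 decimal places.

Repeatedly combine the two least-probable nodes; the expected code length is the sum of the merged weights.
merge 4/53 + 4/53 → 8/53
merge 8/53 + 11/53 → 19/53
merge 14/53 + 19/53 → 33/53
merge 20/53 + 33/53 → 1
L = 8/53 + 19/53 + 33/53 + 1 = 113/53 ≈ 2.132 bits/symbol.

2.132 bits/symbol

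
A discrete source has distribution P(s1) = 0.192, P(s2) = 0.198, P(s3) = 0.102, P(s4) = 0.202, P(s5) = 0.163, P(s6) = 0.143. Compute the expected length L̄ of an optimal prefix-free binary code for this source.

2.6 bits/symbol

Repeatedly combine the two least-probable nodes; the expected code length is the sum of the merged weights.
merge 51/500 + 143/1000 → 49/200
merge 163/1000 + 24/125 → 71/200
merge 99/500 + 101/500 → 2/5
merge 49/200 + 71/200 → 3/5
merge 2/5 + 3/5 → 1
L = 49/200 + 71/200 + 2/5 + 3/5 + 1 = 13/5 = 2.6 bits/symbol.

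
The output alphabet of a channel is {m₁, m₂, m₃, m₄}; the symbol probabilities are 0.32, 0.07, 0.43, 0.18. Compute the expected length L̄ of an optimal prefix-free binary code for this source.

Repeatedly combine the two least-probable nodes; the expected code length is the sum of the merged weights.
merge 7/100 + 9/50 → 1/4
merge 1/4 + 8/25 → 57/100
merge 43/100 + 57/100 → 1
L = 1/4 + 57/100 + 1 = 91/50 = 1.82 bits/symbol.

1.82 bits/symbol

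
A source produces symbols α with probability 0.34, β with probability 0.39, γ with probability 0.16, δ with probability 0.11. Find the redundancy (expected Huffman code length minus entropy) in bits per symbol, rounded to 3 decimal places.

Entropy H = −Σ p log₂ p ≈ 1.8323 bits.
Huffman merges: 11/100+4/25→27/100; 27/100+17/50→61/100; 39/100+61/100→1. L = 47/25 ≈ 1.8800.
L − H = 1.8800 − 1.8323 = 0.048 bits.

0.048 bits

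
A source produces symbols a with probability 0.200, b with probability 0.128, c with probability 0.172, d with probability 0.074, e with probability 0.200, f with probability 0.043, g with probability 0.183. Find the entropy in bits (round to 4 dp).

2.6667 bits

H = −Σ pᵢ log₂ pᵢ.
−0.200·log₂(0.200) = 0.4644
−0.128·log₂(0.128) = 0.3796
−0.172·log₂(0.172) = 0.4368
−0.074·log₂(0.074) = 0.2780
−0.200·log₂(0.200) = 0.4644
−0.043·log₂(0.043) = 0.1952
−0.183·log₂(0.183) = 0.4484
Sum ≈ 2.6667 → 2.6667 bits.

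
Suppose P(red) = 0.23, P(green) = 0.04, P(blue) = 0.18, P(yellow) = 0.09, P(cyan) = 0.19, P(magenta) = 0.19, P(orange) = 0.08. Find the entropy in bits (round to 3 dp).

2.633 bits

H = −Σ pᵢ log₂ pᵢ.
−0.23·log₂(0.23) = 0.4877
−0.04·log₂(0.04) = 0.1858
−0.18·log₂(0.18) = 0.4453
−0.09·log₂(0.09) = 0.3127
−0.19·log₂(0.19) = 0.4552
−0.19·log₂(0.19) = 0.4552
−0.08·log₂(0.08) = 0.2915
Sum ≈ 2.6333 → 2.633 bits.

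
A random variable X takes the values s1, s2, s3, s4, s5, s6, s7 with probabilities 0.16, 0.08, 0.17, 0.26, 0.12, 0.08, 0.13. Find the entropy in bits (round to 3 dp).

H = −Σ pᵢ log₂ pᵢ.
−0.16·log₂(0.16) = 0.4230
−0.08·log₂(0.08) = 0.2915
−0.17·log₂(0.17) = 0.4346
−0.26·log₂(0.26) = 0.5053
−0.12·log₂(0.12) = 0.3671
−0.08·log₂(0.08) = 0.2915
−0.13·log₂(0.13) = 0.3826
Sum ≈ 2.6956 → 2.696 bits.

2.696 bits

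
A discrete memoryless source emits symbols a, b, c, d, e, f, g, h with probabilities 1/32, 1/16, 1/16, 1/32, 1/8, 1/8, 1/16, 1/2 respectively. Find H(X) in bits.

Each probability is a power of 1/2, so log₂(1/p) is an integer.
H = Σ p·log₂(1/p) = 1/32·5 + 1/16·4 + 1/16·4 + 1/32·5 + 1/8·3 + 1/8·3 + 1/16·4 + 1/2·1 = 2.3125 bits.

2.3125 bits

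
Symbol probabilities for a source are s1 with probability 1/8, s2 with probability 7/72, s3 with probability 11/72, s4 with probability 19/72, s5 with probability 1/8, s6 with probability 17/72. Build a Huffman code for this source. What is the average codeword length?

Repeatedly combine the two least-probable nodes; the expected code length is the sum of the merged weights.
merge 7/72 + 1/8 → 2/9
merge 1/8 + 11/72 → 5/18
merge 2/9 + 17/72 → 11/24
merge 19/72 + 5/18 → 13/24
merge 11/24 + 13/24 → 1
L = 2/9 + 5/18 + 11/24 + 13/24 + 1 = 5/2 = 2.5 bits/symbol.

2.5 bits/symbol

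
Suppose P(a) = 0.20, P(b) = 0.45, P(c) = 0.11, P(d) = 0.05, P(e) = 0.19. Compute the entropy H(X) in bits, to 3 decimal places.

H = −Σ pᵢ log₂ pᵢ.
−0.20·log₂(0.20) = 0.4644
−0.45·log₂(0.45) = 0.5184
−0.11·log₂(0.11) = 0.3503
−0.05·log₂(0.05) = 0.2161
−0.19·log₂(0.19) = 0.4552
Sum ≈ 2.0044 → 2.004 bits.

2.004 bits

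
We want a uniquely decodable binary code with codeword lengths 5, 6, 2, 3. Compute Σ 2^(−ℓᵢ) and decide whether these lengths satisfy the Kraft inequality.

0.421875; yes

With common denominator 2^6 = 64: Σ 2^(−ℓᵢ) = 2/64 + 1/64 + 16/64 + 8/64 = 27/64 = 0.421875.
Kraft's inequality requires Σ ≤ 1; here Σ = 0.421875 ≤ 1, so such a prefix code exists.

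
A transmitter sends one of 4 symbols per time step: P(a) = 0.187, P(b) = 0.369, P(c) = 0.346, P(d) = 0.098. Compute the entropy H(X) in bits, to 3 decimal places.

H = −Σ pᵢ log₂ pᵢ.
−0.187·log₂(0.187) = 0.4523
−0.369·log₂(0.369) = 0.5307
−0.346·log₂(0.346) = 0.5298
−0.098·log₂(0.098) = 0.3284
Sum ≈ 1.8413 → 1.841 bits.

1.841 bits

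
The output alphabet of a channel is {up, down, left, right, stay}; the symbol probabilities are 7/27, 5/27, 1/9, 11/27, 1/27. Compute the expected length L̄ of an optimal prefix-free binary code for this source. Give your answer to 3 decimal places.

Repeatedly combine the two least-probable nodes; the expected code length is the sum of the merged weights.
merge 1/27 + 1/9 → 4/27
merge 4/27 + 5/27 → 1/3
merge 7/27 + 1/3 → 16/27
merge 11/27 + 16/27 → 1
L = 4/27 + 1/3 + 16/27 + 1 = 56/27 ≈ 2.074 bits/symbol.

2.074 bits/symbol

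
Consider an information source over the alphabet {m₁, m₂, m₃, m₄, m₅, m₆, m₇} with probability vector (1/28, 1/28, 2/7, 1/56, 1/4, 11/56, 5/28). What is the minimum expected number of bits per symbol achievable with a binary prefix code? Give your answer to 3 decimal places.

Repeatedly combine the two least-probable nodes; the expected code length is the sum of the merged weights.
merge 1/56 + 1/28 → 3/56
merge 1/28 + 3/56 → 5/56
merge 5/56 + 5/28 → 15/56
merge 11/56 + 1/4 → 25/56
merge 15/56 + 2/7 → 31/56
merge 25/56 + 31/56 → 1
L = 3/56 + 5/56 + 15/56 + 25/56 + 31/56 + 1 = 135/56 ≈ 2.411 bits/symbol.

2.411 bits/symbol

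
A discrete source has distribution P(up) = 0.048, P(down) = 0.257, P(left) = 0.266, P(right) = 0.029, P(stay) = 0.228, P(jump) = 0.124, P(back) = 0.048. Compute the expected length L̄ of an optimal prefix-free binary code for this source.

2.451 bits/symbol

Repeatedly combine the two least-probable nodes; the expected code length is the sum of the merged weights.
merge 29/1000 + 6/125 → 77/1000
merge 6/125 + 77/1000 → 1/8
merge 31/250 + 1/8 → 249/1000
merge 57/250 + 249/1000 → 477/1000
merge 257/1000 + 133/500 → 523/1000
merge 477/1000 + 523/1000 → 1
L = 77/1000 + 1/8 + 249/1000 + 477/1000 + 523/1000 + 1 = 2451/1000 = 2.451 bits/symbol.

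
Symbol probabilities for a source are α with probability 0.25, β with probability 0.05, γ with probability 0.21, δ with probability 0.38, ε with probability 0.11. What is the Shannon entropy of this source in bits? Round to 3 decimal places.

2.070 bits

H = −Σ pᵢ log₂ pᵢ.
−0.25·log₂(0.25) = 0.5000
−0.05·log₂(0.05) = 0.2161
−0.21·log₂(0.21) = 0.4728
−0.38·log₂(0.38) = 0.5305
−0.11·log₂(0.11) = 0.3503
Sum ≈ 2.0697 → 2.070 bits.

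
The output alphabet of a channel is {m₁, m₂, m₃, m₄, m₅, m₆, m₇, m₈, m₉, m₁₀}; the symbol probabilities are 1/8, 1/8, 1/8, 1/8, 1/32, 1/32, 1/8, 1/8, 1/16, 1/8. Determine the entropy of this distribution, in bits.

Each probability is a power of 1/2, so log₂(1/p) is an integer.
H = Σ p·log₂(1/p) = 1/8·3 + 1/8·3 + 1/8·3 + 1/8·3 + 1/32·5 + 1/32·5 + 1/8·3 + 1/8·3 + 1/16·4 + 1/8·3 = 3.1875 bits.

3.1875 bits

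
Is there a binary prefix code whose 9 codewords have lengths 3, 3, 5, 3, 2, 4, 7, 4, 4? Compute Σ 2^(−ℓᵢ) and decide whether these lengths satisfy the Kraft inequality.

0.8515625; yes

With common denominator 2^7 = 128: Σ 2^(−ℓᵢ) = 16/128 + 16/128 + 4/128 + 16/128 + 32/128 + 8/128 + 1/128 + 8/128 + 8/128 = 109/128 = 0.8515625.
Kraft's inequality requires Σ ≤ 1; here Σ = 0.8515625 ≤ 1, so such a prefix code exists.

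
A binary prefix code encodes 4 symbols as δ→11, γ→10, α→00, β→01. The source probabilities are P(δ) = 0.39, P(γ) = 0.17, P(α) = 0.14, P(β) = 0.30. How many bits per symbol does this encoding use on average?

L̄ = Σ pᵢ·ℓᵢ = 0.39·2 + 0.17·2 + 0.14·2 + 0.30·2 = 2 bits/symbol.

2 bits/symbol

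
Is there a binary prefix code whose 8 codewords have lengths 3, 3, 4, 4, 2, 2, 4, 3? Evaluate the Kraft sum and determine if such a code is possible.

With common denominator 2^4 = 16: Σ 2^(−ℓᵢ) = 2/16 + 2/16 + 1/16 + 1/16 + 4/16 + 4/16 + 1/16 + 2/16 = 17/16 = 1.0625.
Kraft's inequality requires Σ ≤ 1; here Σ = 1.0625 > 1, so no such prefix code exists.

1.0625; no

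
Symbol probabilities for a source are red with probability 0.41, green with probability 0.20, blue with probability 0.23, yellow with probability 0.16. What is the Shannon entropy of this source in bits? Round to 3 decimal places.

1.902 bits

H = −Σ pᵢ log₂ pᵢ.
−0.41·log₂(0.41) = 0.5274
−0.20·log₂(0.20) = 0.4644
−0.23·log₂(0.23) = 0.4877
−0.16·log₂(0.16) = 0.4230
Sum ≈ 1.9025 → 1.902 bits.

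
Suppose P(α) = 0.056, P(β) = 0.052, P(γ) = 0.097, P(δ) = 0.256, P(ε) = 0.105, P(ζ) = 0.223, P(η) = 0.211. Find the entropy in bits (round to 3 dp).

2.582 bits

H = −Σ pᵢ log₂ pᵢ.
−0.056·log₂(0.056) = 0.2329
−0.052·log₂(0.052) = 0.2218
−0.097·log₂(0.097) = 0.3265
−0.256·log₂(0.256) = 0.5032
−0.105·log₂(0.105) = 0.3414
−0.223·log₂(0.223) = 0.4828
−0.211·log₂(0.211) = 0.4736
Sum ≈ 2.5822 → 2.582 bits.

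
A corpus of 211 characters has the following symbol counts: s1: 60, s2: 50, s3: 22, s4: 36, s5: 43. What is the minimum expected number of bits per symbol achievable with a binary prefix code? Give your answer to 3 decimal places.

2.275 bits/symbol

Probabilities are the counts divided by 211.
Repeatedly combine the two least-probable nodes; the expected code length is the sum of the merged weights.
merge 22/211 + 36/211 → 58/211
merge 43/211 + 50/211 → 93/211
merge 58/211 + 60/211 → 118/211
merge 93/211 + 118/211 → 1
L = 58/211 + 93/211 + 118/211 + 1 = 480/211 ≈ 2.275 bits/symbol.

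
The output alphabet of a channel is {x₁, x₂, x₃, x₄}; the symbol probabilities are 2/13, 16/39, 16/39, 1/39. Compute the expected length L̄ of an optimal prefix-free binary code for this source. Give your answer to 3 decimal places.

1.769 bits/symbol

Repeatedly combine the two least-probable nodes; the expected code length is the sum of the merged weights.
merge 1/39 + 2/13 → 7/39
merge 7/39 + 16/39 → 23/39
merge 16/39 + 23/39 → 1
L = 7/39 + 23/39 + 1 = 23/13 ≈ 1.769 bits/symbol.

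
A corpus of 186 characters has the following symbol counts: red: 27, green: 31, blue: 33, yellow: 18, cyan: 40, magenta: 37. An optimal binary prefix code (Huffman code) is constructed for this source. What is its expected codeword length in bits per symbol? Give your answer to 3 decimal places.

2.586 bits/symbol

Probabilities are the counts divided by 186.
Repeatedly combine the two least-probable nodes; the expected code length is the sum of the merged weights.
merge 3/31 + 9/62 → 15/62
merge 1/6 + 11/62 → 32/93
merge 37/186 + 20/93 → 77/186
merge 15/62 + 32/93 → 109/186
merge 77/186 + 109/186 → 1
L = 15/62 + 32/93 + 77/186 + 109/186 + 1 = 481/186 ≈ 2.586 bits/symbol.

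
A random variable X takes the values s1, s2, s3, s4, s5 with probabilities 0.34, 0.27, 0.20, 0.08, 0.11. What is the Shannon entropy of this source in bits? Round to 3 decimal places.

2.145 bits

H = −Σ pᵢ log₂ pᵢ.
−0.34·log₂(0.34) = 0.5292
−0.27·log₂(0.27) = 0.5100
−0.20·log₂(0.20) = 0.4644
−0.08·log₂(0.08) = 0.2915
−0.11·log₂(0.11) = 0.3503
Sum ≈ 2.1454 → 2.145 bits.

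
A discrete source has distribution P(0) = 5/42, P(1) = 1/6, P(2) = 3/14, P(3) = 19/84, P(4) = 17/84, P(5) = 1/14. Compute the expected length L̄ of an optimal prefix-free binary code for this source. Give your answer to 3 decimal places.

Repeatedly combine the two least-probable nodes; the expected code length is the sum of the merged weights.
merge 1/14 + 5/42 → 4/21
merge 1/6 + 4/21 → 5/14
merge 17/84 + 3/14 → 5/12
merge 19/84 + 5/14 → 7/12
merge 5/12 + 7/12 → 1
L = 4/21 + 5/14 + 5/12 + 7/12 + 1 = 107/42 ≈ 2.548 bits/symbol.

2.548 bits/symbol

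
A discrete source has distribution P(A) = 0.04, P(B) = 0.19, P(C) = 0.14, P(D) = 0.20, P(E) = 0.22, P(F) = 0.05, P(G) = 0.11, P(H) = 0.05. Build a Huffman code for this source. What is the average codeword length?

2.81 bits/symbol

Repeatedly combine the two least-probable nodes; the expected code length is the sum of the merged weights.
merge 1/25 + 1/20 → 9/100
merge 1/20 + 9/100 → 7/50
merge 11/100 + 7/50 → 1/4
merge 7/50 + 19/100 → 33/100
merge 1/5 + 11/50 → 21/50
merge 1/4 + 33/100 → 29/50
merge 21/50 + 29/50 → 1
L = 9/100 + 7/50 + 1/4 + 33/100 + 21/50 + 29/50 + 1 = 281/100 = 2.81 bits/symbol.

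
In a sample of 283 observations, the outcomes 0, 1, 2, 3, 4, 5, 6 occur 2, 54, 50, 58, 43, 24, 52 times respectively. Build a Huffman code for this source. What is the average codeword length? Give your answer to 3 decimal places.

2.696 bits/symbol

Probabilities are the counts divided by 283.
Repeatedly combine the two least-probable nodes; the expected code length is the sum of the merged weights.
merge 2/283 + 24/283 → 26/283
merge 26/283 + 43/283 → 69/283
merge 50/283 + 52/283 → 102/283
merge 54/283 + 58/283 → 112/283
merge 69/283 + 102/283 → 171/283
merge 112/283 + 171/283 → 1
L = 26/283 + 69/283 + 102/283 + 112/283 + 171/283 + 1 = 763/283 ≈ 2.696 bits/symbol.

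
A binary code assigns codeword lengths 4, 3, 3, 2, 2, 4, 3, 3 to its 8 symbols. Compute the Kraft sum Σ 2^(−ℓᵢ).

With common denominator 2^4 = 16: Σ 2^(−ℓᵢ) = 1/16 + 2/16 + 2/16 + 4/16 + 4/16 + 1/16 + 2/16 + 2/16 = 18/16 = 1.125.

1.125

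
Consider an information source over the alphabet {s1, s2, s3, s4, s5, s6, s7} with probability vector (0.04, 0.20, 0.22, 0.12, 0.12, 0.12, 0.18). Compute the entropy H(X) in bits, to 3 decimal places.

2.677 bits

H = −Σ pᵢ log₂ pᵢ.
−0.04·log₂(0.04) = 0.1858
−0.20·log₂(0.20) = 0.4644
−0.22·log₂(0.22) = 0.4806
−0.12·log₂(0.12) = 0.3671
−0.12·log₂(0.12) = 0.3671
−0.12·log₂(0.12) = 0.3671
−0.18·log₂(0.18) = 0.4453
Sum ≈ 2.6772 → 2.677 bits.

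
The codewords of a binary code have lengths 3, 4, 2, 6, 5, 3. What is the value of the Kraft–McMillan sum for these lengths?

0.609375

With common denominator 2^6 = 64: Σ 2^(−ℓᵢ) = 8/64 + 4/64 + 16/64 + 1/64 + 2/64 + 8/64 = 39/64 = 0.609375.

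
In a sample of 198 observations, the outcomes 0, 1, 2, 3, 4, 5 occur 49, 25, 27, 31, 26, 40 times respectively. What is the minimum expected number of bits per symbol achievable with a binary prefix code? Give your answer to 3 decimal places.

2.551 bits/symbol

Probabilities are the counts divided by 198.
Repeatedly combine the two least-probable nodes; the expected code length is the sum of the merged weights.
merge 25/198 + 13/99 → 17/66
merge 3/22 + 31/198 → 29/99
merge 20/99 + 49/198 → 89/198
merge 17/66 + 29/99 → 109/198
merge 89/198 + 109/198 → 1
L = 17/66 + 29/99 + 89/198 + 109/198 + 1 = 505/198 ≈ 2.551 bits/symbol.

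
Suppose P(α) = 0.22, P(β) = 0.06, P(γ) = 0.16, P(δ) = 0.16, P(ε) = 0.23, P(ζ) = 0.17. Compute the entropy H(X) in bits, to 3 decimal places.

H = −Σ pᵢ log₂ pᵢ.
−0.22·log₂(0.22) = 0.4806
−0.06·log₂(0.06) = 0.2435
−0.16·log₂(0.16) = 0.4230
−0.16·log₂(0.16) = 0.4230
−0.23·log₂(0.23) = 0.4877
−0.17·log₂(0.17) = 0.4346
Sum ≈ 2.4924 → 2.492 bits.

2.492 bits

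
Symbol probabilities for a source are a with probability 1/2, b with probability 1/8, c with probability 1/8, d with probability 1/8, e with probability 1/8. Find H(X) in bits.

Each probability is a power of 1/2, so log₂(1/p) is an integer.
H = Σ p·log₂(1/p) = 1/2·1 + 1/8·3 + 1/8·3 + 1/8·3 + 1/8·3 = 2 bits.

2 bits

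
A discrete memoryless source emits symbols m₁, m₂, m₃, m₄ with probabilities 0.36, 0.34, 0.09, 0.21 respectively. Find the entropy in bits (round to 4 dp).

1.8453 bits

H = −Σ pᵢ log₂ pᵢ.
−0.36·log₂(0.36) = 0.5306
−0.34·log₂(0.34) = 0.5292
−0.09·log₂(0.09) = 0.3127
−0.21·log₂(0.21) = 0.4728
Sum ≈ 1.8453 → 1.8453 bits.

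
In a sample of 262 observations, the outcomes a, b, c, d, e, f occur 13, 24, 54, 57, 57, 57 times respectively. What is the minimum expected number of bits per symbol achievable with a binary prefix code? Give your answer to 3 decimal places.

2.489 bits/symbol

Probabilities are the counts divided by 262.
Repeatedly combine the two least-probable nodes; the expected code length is the sum of the merged weights.
merge 13/262 + 12/131 → 37/262
merge 37/262 + 27/131 → 91/262
merge 57/262 + 57/262 → 57/131
merge 57/262 + 91/262 → 74/131
merge 57/131 + 74/131 → 1
L = 37/262 + 91/262 + 57/131 + 74/131 + 1 = 326/131 ≈ 2.489 bits/symbol.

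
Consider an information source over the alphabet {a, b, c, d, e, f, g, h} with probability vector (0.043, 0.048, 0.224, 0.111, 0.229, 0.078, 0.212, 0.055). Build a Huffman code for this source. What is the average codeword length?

Repeatedly combine the two least-probable nodes; the expected code length is the sum of the merged weights.
merge 43/1000 + 6/125 → 91/1000
merge 11/200 + 39/500 → 133/1000
merge 91/1000 + 111/1000 → 101/500
merge 133/1000 + 101/500 → 67/200
merge 53/250 + 28/125 → 109/250
merge 229/1000 + 67/200 → 141/250
merge 109/250 + 141/250 → 1
L = 91/1000 + 133/1000 + 101/500 + 67/200 + 109/250 + 141/250 + 1 = 2761/1000 = 2.761 bits/symbol.

2.761 bits/symbol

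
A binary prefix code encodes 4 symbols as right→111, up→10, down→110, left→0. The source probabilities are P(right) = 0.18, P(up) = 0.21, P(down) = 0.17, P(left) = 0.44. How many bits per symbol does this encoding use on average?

L̄ = Σ pᵢ·ℓᵢ = 0.18·3 + 0.21·2 + 0.17·3 + 0.44·1 = 1.91 bits/symbol.

1.91 bits/symbol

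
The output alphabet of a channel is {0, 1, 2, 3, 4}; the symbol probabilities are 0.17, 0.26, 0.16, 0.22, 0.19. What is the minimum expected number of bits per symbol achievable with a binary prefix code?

2.33 bits/symbol

Repeatedly combine the two least-probable nodes; the expected code length is the sum of the merged weights.
merge 4/25 + 17/100 → 33/100
merge 19/100 + 11/50 → 41/100
merge 13/50 + 33/100 → 59/100
merge 41/100 + 59/100 → 1
L = 33/100 + 41/100 + 59/100 + 1 = 233/100 = 2.33 bits/symbol.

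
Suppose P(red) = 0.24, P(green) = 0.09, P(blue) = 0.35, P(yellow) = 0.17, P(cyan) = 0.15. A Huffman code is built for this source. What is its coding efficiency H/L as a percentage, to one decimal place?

Entropy H = −Σ p log₂ p ≈ 2.1820 bits.
Huffman merges: 9/100+3/20→6/25; 17/100+6/25→41/100; 6/25+7/20→59/100; 41/100+59/100→1. L = 56/25 ≈ 2.2400.
Efficiency = H/L = 2.1820/2.2400 = 97.4%.

97.4%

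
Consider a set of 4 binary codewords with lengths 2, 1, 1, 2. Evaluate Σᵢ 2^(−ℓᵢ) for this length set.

With common denominator 2^2 = 4: Σ 2^(−ℓᵢ) = 1/4 + 2/4 + 2/4 + 1/4 = 6/4 = 1.5.

1.5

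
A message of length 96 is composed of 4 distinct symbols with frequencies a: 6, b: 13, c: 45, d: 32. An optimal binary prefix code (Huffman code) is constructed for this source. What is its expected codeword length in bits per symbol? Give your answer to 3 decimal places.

Probabilities are the counts divided by 96.
Repeatedly combine the two least-probable nodes; the expected code length is the sum of the merged weights.
merge 1/16 + 13/96 → 19/96
merge 19/96 + 1/3 → 17/32
merge 15/32 + 17/32 → 1
L = 19/96 + 17/32 + 1 = 83/48 ≈ 1.729 bits/symbol.

1.729 bits/symbol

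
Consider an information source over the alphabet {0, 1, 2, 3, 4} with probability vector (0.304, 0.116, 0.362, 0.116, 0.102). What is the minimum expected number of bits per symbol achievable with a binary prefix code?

Repeatedly combine the two least-probable nodes; the expected code length is the sum of the merged weights.
merge 51/500 + 29/250 → 109/500
merge 29/250 + 109/500 → 167/500
merge 38/125 + 167/500 → 319/500
merge 181/500 + 319/500 → 1
L = 109/500 + 167/500 + 319/500 + 1 = 219/100 = 2.19 bits/symbol.

2.19 bits/symbol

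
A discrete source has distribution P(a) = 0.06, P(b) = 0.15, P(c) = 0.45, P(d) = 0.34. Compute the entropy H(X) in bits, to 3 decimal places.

H = −Σ pᵢ log₂ pᵢ.
−0.06·log₂(0.06) = 0.2435
−0.15·log₂(0.15) = 0.4105
−0.45·log₂(0.45) = 0.5184
−0.34·log₂(0.34) = 0.5292
Sum ≈ 1.7017 → 1.702 bits.

1.702 bits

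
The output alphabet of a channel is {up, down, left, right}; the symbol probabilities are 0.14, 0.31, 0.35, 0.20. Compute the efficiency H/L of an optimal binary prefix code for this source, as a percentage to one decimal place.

96.3%

Entropy H = −Σ p log₂ p ≈ 1.9154 bits.
Huffman merges: 7/50+1/5→17/50; 31/100+17/50→13/20; 7/20+13/20→1. L = 199/100 ≈ 1.9900.
Efficiency = H/L = 1.9154/1.9900 = 96.3%.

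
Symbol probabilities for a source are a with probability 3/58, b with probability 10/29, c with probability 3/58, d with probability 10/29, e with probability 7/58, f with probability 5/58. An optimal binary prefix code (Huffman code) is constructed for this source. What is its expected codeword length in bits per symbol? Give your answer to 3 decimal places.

2.259 bits/symbol

Repeatedly combine the two least-probable nodes; the expected code length is the sum of the merged weights.
merge 3/58 + 3/58 → 3/29
merge 5/58 + 3/29 → 11/58
merge 7/58 + 11/58 → 9/29
merge 9/29 + 10/29 → 19/29
merge 10/29 + 19/29 → 1
L = 3/29 + 11/58 + 9/29 + 19/29 + 1 = 131/58 ≈ 2.259 bits/symbol.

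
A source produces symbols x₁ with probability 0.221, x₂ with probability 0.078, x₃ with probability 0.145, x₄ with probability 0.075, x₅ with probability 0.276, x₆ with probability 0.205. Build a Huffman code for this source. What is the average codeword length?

2.451 bits/symbol

Repeatedly combine the two least-probable nodes; the expected code length is the sum of the merged weights.
merge 3/40 + 39/500 → 153/1000
merge 29/200 + 153/1000 → 149/500
merge 41/200 + 221/1000 → 213/500
merge 69/250 + 149/500 → 287/500
merge 213/500 + 287/500 → 1
L = 153/1000 + 149/500 + 213/500 + 287/500 + 1 = 2451/1000 = 2.451 bits/symbol.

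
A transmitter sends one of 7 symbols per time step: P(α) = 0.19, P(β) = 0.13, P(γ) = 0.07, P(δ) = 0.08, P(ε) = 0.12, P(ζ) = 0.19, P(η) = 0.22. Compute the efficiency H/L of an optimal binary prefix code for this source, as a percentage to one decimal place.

98.6%

Entropy H = −Σ p log₂ p ≈ 2.7008 bits.
Huffman merges: 7/100+2/25→3/20; 3/25+13/100→1/4; 3/20+19/100→17/50; 19/100+11/50→41/100; 1/4+17/50→59/100; 41/100+59/100→1. L = 137/50 ≈ 2.7400.
Efficiency = H/L = 2.7008/2.7400 = 98.6%.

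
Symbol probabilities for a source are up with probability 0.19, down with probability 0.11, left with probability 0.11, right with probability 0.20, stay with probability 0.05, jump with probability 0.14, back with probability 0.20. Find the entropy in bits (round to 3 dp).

H = −Σ pᵢ log₂ pᵢ.
−0.19·log₂(0.19) = 0.4552
−0.11·log₂(0.11) = 0.3503
−0.11·log₂(0.11) = 0.3503
−0.20·log₂(0.20) = 0.4644
−0.05·log₂(0.05) = 0.2161
−0.14·log₂(0.14) = 0.3971
−0.20·log₂(0.20) = 0.4644
Sum ≈ 2.6978 → 2.698 bits.

2.698 bits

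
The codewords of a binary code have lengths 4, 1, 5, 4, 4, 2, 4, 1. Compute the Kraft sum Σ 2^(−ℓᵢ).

With common denominator 2^5 = 32: Σ 2^(−ℓᵢ) = 2/32 + 16/32 + 1/32 + 2/32 + 2/32 + 8/32 + 2/32 + 16/32 = 49/32 = 1.53125.

1.53125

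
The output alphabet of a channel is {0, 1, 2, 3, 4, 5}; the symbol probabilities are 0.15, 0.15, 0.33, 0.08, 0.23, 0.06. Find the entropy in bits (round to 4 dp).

H = −Σ pᵢ log₂ pᵢ.
−0.15·log₂(0.15) = 0.4105
−0.15·log₂(0.15) = 0.4105
−0.33·log₂(0.33) = 0.5278
−0.08·log₂(0.08) = 0.2915
−0.23·log₂(0.23) = 0.4877
−0.06·log₂(0.06) = 0.2435
Sum ≈ 2.3716 → 2.3716 bits.

2.3716 bits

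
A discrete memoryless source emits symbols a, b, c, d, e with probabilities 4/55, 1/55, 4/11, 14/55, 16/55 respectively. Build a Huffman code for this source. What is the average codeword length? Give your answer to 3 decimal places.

Repeatedly combine the two least-probable nodes; the expected code length is the sum of the merged weights.
merge 1/55 + 4/55 → 1/11
merge 1/11 + 14/55 → 19/55
merge 16/55 + 19/55 → 7/11
merge 4/11 + 7/11 → 1
L = 1/11 + 19/55 + 7/11 + 1 = 114/55 ≈ 2.073 bits/symbol.

2.073 bits/symbol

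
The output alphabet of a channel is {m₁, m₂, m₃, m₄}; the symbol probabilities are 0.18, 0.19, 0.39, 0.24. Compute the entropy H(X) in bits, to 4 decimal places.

1.9245 bits

H = −Σ pᵢ log₂ pᵢ.
−0.18·log₂(0.18) = 0.4453
−0.19·log₂(0.19) = 0.4552
−0.39·log₂(0.39) = 0.5298
−0.24·log₂(0.24) = 0.4941
Sum ≈ 1.9245 → 1.9245 bits.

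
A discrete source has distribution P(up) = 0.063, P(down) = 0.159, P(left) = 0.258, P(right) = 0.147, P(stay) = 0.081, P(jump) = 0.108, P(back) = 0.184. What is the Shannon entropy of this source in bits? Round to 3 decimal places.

H = −Σ pᵢ log₂ pᵢ.
−0.063·log₂(0.063) = 0.2513
−0.159·log₂(0.159) = 0.4218
−0.258·log₂(0.258) = 0.5043
−0.147·log₂(0.147) = 0.4066
−0.081·log₂(0.081) = 0.2937
−0.108·log₂(0.108) = 0.3468
−0.184·log₂(0.184) = 0.4494
Sum ≈ 2.6738 → 2.674 bits.

2.674 bits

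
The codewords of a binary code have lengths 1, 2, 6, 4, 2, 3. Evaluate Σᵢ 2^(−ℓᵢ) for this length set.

1.203125

With common denominator 2^6 = 64: Σ 2^(−ℓᵢ) = 32/64 + 16/64 + 1/64 + 4/64 + 16/64 + 8/64 = 77/64 = 1.203125.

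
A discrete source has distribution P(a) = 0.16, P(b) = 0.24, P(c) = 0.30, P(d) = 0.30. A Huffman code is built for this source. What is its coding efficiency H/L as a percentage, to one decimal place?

98.0%

Entropy H = −Σ p log₂ p ≈ 1.9593 bits.
Huffman merges: 4/25+6/25→2/5; 3/10+3/10→3/5; 2/5+3/5→1. L = 2 ≈ 2.0000.
Efficiency = H/L = 1.9593/2.0000 = 98.0%.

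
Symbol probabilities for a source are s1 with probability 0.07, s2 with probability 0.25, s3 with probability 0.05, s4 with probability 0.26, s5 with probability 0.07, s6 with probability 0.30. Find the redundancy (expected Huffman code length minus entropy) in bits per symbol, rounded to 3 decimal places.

Entropy H = −Σ p log₂ p ≈ 2.2796 bits.
Huffman merges: 1/20+7/100→3/25; 7/100+3/25→19/100; 19/100+1/4→11/25; 13/50+3/10→14/25; 11/25+14/25→1. L = 231/100 ≈ 2.3100.
L − H = 2.3100 − 2.2796 = 0.030 bits.

0.030 bits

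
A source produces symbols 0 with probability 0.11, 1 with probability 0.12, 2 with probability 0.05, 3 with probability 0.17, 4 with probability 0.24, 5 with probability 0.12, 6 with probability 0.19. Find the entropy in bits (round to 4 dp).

H = −Σ pᵢ log₂ pᵢ.
−0.11·log₂(0.11) = 0.3503
−0.12·log₂(0.12) = 0.3671
−0.05·log₂(0.05) = 0.2161
−0.17·log₂(0.17) = 0.4346
−0.24·log₂(0.24) = 0.4941
−0.12·log₂(0.12) = 0.3671
−0.19·log₂(0.19) = 0.4552
Sum ≈ 2.6845 → 2.6845 bits.

2.6845 bits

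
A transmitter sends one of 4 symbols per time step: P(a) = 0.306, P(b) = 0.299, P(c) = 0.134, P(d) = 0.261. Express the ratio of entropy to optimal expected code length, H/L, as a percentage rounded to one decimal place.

96.9%

Entropy H = −Σ p log₂ p ≈ 1.9379 bits.
Huffman merges: 67/500+261/1000→79/200; 299/1000+153/500→121/200; 79/200+121/200→1. L = 2 ≈ 2.0000.
Efficiency = H/L = 1.9379/2.0000 = 96.9%.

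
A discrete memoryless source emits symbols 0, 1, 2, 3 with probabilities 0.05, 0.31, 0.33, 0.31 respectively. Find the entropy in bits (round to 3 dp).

1.792 bits

H = −Σ pᵢ log₂ pᵢ.
−0.05·log₂(0.05) = 0.2161
−0.31·log₂(0.31) = 0.5238
−0.33·log₂(0.33) = 0.5278
−0.31·log₂(0.31) = 0.5238
Sum ≈ 1.7915 → 1.792 bits.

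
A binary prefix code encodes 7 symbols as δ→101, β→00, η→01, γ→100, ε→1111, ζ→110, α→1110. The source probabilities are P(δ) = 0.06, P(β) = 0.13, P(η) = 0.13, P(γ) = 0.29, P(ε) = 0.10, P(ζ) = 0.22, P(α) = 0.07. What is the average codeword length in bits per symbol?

2.91 bits/symbol

L̄ = Σ pᵢ·ℓᵢ = 0.06·3 + 0.13·2 + 0.13·2 + 0.29·3 + 0.10·4 + 0.22·3 + 0.07·4 = 2.91 bits/symbol.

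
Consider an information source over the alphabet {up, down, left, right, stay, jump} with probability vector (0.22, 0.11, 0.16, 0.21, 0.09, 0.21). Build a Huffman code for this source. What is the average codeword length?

2.56 bits/symbol

Repeatedly combine the two least-probable nodes; the expected code length is the sum of the merged weights.
merge 9/100 + 11/100 → 1/5
merge 4/25 + 1/5 → 9/25
merge 21/100 + 21/100 → 21/50
merge 11/50 + 9/25 → 29/50
merge 21/50 + 29/50 → 1
L = 1/5 + 9/25 + 21/50 + 29/50 + 1 = 64/25 = 2.56 bits/symbol.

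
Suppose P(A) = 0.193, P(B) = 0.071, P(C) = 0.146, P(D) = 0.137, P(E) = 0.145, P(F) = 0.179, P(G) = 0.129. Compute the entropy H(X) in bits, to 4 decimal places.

H = −Σ pᵢ log₂ pᵢ.
−0.193·log₂(0.193) = 0.4581
−0.071·log₂(0.071) = 0.2709
−0.146·log₂(0.146) = 0.4053
−0.137·log₂(0.137) = 0.3929
−0.145·log₂(0.145) = 0.4040
−0.179·log₂(0.179) = 0.4443
−0.129·log₂(0.129) = 0.3811
Sum ≈ 2.7565 → 2.7565 bits.

2.7565 bits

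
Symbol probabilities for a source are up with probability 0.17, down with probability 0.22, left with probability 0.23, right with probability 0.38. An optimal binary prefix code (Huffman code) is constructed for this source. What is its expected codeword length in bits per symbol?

Repeatedly combine the two least-probable nodes; the expected code length is the sum of the merged weights.
merge 17/100 + 11/50 → 39/100
merge 23/100 + 19/50 → 61/100
merge 39/100 + 61/100 → 1
L = 39/100 + 61/100 + 1 = 2 bits/symbol.

2 bits/symbol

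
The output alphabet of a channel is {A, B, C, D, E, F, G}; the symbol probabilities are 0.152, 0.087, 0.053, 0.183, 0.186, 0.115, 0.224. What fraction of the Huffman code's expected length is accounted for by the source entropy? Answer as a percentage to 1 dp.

98.4%

Entropy H = −Σ p log₂ p ≈ 2.6862 bits.
Huffman merges: 53/1000+87/1000→7/50; 23/200+7/50→51/200; 19/125+183/1000→67/200; 93/500+28/125→41/100; 51/200+67/200→59/100; 41/100+59/100→1. L = 273/100 ≈ 2.7300.
Efficiency = H/L = 2.6862/2.7300 = 98.4%.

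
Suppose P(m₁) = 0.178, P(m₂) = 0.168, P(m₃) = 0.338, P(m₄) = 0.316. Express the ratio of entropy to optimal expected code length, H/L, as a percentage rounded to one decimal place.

Entropy H = −Σ p log₂ p ≈ 1.9297 bits.
Huffman merges: 21/125+89/500→173/500; 79/250+169/500→327/500; 173/500+327/500→1. L = 2 ≈ 2.0000.
Efficiency = H/L = 1.9297/2.0000 = 96.5%.

96.5%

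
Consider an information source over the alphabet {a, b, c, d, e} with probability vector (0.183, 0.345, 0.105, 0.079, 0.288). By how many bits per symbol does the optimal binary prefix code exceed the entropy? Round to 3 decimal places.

0.058 bits

Entropy H = −Σ p log₂ p ≈ 2.1260 bits.
Huffman merges: 79/1000+21/200→23/125; 183/1000+23/125→367/1000; 36/125+69/200→633/1000; 367/1000+633/1000→1. L = 273/125 ≈ 2.1840.
L − H = 2.1840 − 2.1260 = 0.058 bits.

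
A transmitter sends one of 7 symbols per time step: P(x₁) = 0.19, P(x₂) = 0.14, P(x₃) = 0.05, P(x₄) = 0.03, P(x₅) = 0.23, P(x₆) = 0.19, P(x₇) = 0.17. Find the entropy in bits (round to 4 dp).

H = −Σ pᵢ log₂ pᵢ.
−0.19·log₂(0.19) = 0.4552
−0.14·log₂(0.14) = 0.3971
−0.05·log₂(0.05) = 0.2161
−0.03·log₂(0.03) = 0.1518
−0.23·log₂(0.23) = 0.4877
−0.19·log₂(0.19) = 0.4552
−0.17·log₂(0.17) = 0.4346
Sum ≈ 2.5977 → 2.5977 bits.

2.5977 bits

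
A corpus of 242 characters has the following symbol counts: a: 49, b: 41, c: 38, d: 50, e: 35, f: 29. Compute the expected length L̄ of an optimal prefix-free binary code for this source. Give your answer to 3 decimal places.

Probabilities are the counts divided by 242.
Repeatedly combine the two least-probable nodes; the expected code length is the sum of the merged weights.
merge 29/242 + 35/242 → 32/121
merge 19/121 + 41/242 → 79/242
merge 49/242 + 25/121 → 9/22
merge 32/121 + 79/242 → 13/22
merge 9/22 + 13/22 → 1
L = 32/121 + 79/242 + 9/22 + 13/22 + 1 = 57/22 ≈ 2.591 bits/symbol.

2.591 bits/symbol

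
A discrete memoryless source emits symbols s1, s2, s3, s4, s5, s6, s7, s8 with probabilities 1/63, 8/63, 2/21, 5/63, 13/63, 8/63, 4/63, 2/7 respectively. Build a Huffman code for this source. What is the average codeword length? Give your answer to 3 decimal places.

2.746 bits/symbol

Repeatedly combine the two least-probable nodes; the expected code length is the sum of the merged weights.
merge 1/63 + 4/63 → 5/63
merge 5/63 + 5/63 → 10/63
merge 2/21 + 8/63 → 2/9
merge 8/63 + 10/63 → 2/7
merge 13/63 + 2/9 → 3/7
merge 2/7 + 2/7 → 4/7
merge 3/7 + 4/7 → 1
L = 5/63 + 10/63 + 2/9 + 2/7 + 3/7 + 4/7 + 1 = 173/63 ≈ 2.746 bits/symbol.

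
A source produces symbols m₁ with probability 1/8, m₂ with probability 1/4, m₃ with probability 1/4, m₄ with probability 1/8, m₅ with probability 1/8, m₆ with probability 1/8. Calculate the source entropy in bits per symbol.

2.5 bits

Each probability is a power of 1/2, so log₂(1/p) is an integer.
H = Σ p·log₂(1/p) = 1/8·3 + 1/4·2 + 1/4·2 + 1/8·3 + 1/8·3 + 1/8·3 = 2.5 bits.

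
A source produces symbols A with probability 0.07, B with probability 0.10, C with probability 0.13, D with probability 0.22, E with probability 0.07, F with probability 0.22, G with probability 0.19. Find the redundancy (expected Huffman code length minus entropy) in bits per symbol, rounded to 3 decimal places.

Entropy H = −Σ p log₂ p ≈ 2.6683 bits.
Huffman merges: 7/100+7/100→7/50; 1/10+13/100→23/100; 7/50+19/100→33/100; 11/50+11/50→11/25; 23/100+33/100→14/25; 11/25+14/25→1. L = 27/10 ≈ 2.7000.
L − H = 2.7000 − 2.6683 = 0.032 bits.

0.032 bits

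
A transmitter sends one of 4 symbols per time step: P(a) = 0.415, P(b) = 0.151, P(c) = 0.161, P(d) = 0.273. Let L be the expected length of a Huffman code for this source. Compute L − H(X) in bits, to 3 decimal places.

Entropy H = −Σ p log₂ p ≈ 1.8739 bits.
Huffman merges: 151/1000+161/1000→39/125; 273/1000+39/125→117/200; 83/200+117/200→1. L = 1897/1000 ≈ 1.8970.
L − H = 1.8970 − 1.8739 = 0.023 bits.

0.023 bits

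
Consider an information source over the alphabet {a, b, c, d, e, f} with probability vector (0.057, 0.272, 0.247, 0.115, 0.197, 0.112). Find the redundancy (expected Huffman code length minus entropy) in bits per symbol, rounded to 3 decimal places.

Entropy H = −Σ p log₂ p ≈ 2.4191 bits.
Huffman merges: 57/1000+14/125→169/1000; 23/200+169/1000→71/250; 197/1000+247/1000→111/250; 34/125+71/250→139/250; 111/250+139/250→1. L = 2453/1000 ≈ 2.4530.
L − H = 2.4530 − 2.4191 = 0.034 bits.

0.034 bits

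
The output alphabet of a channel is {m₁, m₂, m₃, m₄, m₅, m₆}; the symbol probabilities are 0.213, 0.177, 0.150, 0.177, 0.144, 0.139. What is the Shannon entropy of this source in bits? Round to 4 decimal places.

H = −Σ pᵢ log₂ pᵢ.
−0.213·log₂(0.213) = 0.4752
−0.177·log₂(0.177) = 0.4422
−0.150·log₂(0.150) = 0.4105
−0.177·log₂(0.177) = 0.4422
−0.144·log₂(0.144) = 0.4026
−0.139·log₂(0.139) = 0.3957
Sum ≈ 2.5684 → 2.5684 bits.

2.5684 bits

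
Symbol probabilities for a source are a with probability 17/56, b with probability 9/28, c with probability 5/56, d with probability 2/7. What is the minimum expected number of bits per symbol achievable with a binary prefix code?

Repeatedly combine the two least-probable nodes; the expected code length is the sum of the merged weights.
merge 5/56 + 2/7 → 3/8
merge 17/56 + 9/28 → 5/8
merge 3/8 + 5/8 → 1
L = 3/8 + 5/8 + 1 = 2 bits/symbol.

2 bits/symbol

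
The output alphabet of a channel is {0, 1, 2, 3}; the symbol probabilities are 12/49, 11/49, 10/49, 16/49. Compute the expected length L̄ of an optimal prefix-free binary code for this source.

2 bits/symbol

Repeatedly combine the two least-probable nodes; the expected code length is the sum of the merged weights.
merge 10/49 + 11/49 → 3/7
merge 12/49 + 16/49 → 4/7
merge 3/7 + 4/7 → 1
L = 3/7 + 4/7 + 1 = 2 bits/symbol.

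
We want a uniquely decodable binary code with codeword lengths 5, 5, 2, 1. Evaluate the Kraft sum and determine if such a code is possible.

With common denominator 2^5 = 32: Σ 2^(−ℓᵢ) = 1/32 + 1/32 + 8/32 + 16/32 = 26/32 = 0.8125.
Kraft's inequality requires Σ ≤ 1; here Σ = 0.8125 ≤ 1, so such a prefix code exists.

0.8125; yes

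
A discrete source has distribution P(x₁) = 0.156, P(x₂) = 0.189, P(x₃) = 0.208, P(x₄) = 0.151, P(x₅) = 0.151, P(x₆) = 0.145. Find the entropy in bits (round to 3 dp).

2.571 bits

H = −Σ pᵢ log₂ pᵢ.
−0.156·log₂(0.156) = 0.4181
−0.189·log₂(0.189) = 0.4543
−0.208·log₂(0.208) = 0.4712
−0.151·log₂(0.151) = 0.4118
−0.151·log₂(0.151) = 0.4118
−0.145·log₂(0.145) = 0.4040
Sum ≈ 2.5712 → 2.571 bits.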